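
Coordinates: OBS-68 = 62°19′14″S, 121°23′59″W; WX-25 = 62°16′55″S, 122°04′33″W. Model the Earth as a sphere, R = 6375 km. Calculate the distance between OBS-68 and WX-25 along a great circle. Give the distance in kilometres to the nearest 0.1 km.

OBS-68: φ = -62.32056°, λ = -121.39972°
WX-25: φ = -62.28194°, λ = -122.07583°
Δφ = 0.0386°,  Δλ = -0.6761°
a = sin²(Δφ/2) + cos φ₁ cos φ₂ sin²(Δλ/2) = 0.000008
c = 2·arcsin(√a) = 0.005526 rad = 0.3166°
d = R·c = 6375 × 0.005526 = 35.2 km

35.2 km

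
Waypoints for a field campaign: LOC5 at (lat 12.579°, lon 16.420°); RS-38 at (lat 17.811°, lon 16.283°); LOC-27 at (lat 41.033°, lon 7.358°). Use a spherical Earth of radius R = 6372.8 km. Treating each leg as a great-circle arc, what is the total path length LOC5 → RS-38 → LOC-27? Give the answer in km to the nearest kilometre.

3302 km

LOC5→RS-38: c = 0.091345 rad, d = 582.12 km
RS-38→LOC-27: c = 0.426816 rad, d = 2720.01 km
Total = 582.12 + 2720.01 = 3302.13 km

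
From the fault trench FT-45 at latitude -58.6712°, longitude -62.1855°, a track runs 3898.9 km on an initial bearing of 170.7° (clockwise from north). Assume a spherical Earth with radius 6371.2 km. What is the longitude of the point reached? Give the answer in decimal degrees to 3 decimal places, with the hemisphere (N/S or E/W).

δ = d/R = 3898.9/6371.2 = 0.611957 rad
φ₂ = arcsin(sin φ₁ cos δ + cos φ₁ sin δ cos θ)
   = arcsin(-0.85420·0.81853 + 0.51995·0.57447·-0.98686) = -83.69496°
λ₂ = λ₁ + atan2(sin θ sin δ cos φ₁, cos δ − sin φ₁ sin φ₂) = 60.10621°

60.106°E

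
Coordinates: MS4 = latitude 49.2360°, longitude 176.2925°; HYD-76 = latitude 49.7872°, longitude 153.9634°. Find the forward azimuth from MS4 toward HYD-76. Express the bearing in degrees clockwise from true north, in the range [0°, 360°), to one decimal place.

280.7°

Δλ = -22.3291°
y = sin Δλ · cos φ₂ = -0.245291
x = cos φ₁ sin φ₂ − sin φ₁ cos φ₂ cos Δλ = 0.046287
θ = atan2(y, x) = -79.3138° → 280.6862° (mod 360°)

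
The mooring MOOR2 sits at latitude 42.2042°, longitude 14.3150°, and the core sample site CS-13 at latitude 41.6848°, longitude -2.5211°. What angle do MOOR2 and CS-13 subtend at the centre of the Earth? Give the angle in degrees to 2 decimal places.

Δφ = -0.5194°,  Δλ = -16.8361°
a = sin²(Δφ/2) + cos φ₁ cos φ₂ sin²(Δλ/2) = 0.011877
c = 2·arcsin(√a) = 0.218393 rad = 12.5130°

12.51°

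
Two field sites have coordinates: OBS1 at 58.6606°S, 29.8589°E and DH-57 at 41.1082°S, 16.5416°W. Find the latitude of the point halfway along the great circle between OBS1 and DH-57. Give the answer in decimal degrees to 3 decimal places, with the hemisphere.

Bx = cos φ₂ cos Δλ = 0.519602,  By = cos φ₂ sin Δλ = -0.545646
φₘ = atan2(sin φ₁ + sin φ₂, √((cos φ₁ + Bx)² + By²)) = -52.16013°
λₘ = λ₁ + atan2(By, cos φ₁ + Bx) = 2.16813°

52.160°S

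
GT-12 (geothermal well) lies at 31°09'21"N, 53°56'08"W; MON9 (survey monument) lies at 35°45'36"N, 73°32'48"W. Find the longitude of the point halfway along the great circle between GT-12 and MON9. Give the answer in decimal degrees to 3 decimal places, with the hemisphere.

63.478°W

GT-12: φ = +31.15583°, λ = -53.93556°
MON9: φ = +35.76000°, λ = -73.54667°
Bx = cos φ₂ cos Δλ = 0.764400,  By = cos φ₂ sin Δλ = -0.272358
φₘ = atan2(sin φ₁ + sin φ₂, √((cos φ₁ + Bx)² + By²)) = 33.84658°
λₘ = λ₁ + atan2(By, cos φ₁ + Bx) = -63.47805°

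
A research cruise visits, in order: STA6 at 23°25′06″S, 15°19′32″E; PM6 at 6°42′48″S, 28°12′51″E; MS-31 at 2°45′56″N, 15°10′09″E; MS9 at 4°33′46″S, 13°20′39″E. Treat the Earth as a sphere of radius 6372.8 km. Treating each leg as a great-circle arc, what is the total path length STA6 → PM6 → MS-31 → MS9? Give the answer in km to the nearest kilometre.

STA6: φ = -23.41833°, λ = +15.32556°
PM6: φ = -6.71333°, λ = +28.21417°
MS-31: φ = +2.76556°, λ = +15.16917°
MS9: φ = -4.56278°, λ = +13.34417°
STA6→PM6: c = 0.362997 rad, d = 2313.31 km
PM6→MS-31: c = 0.281117 rad, d = 1791.50 km
MS-31→MS9: c = 0.131804 rad, d = 839.96 km
Total = 2313.31 + 1791.50 + 839.96 = 4944.77 km

4945 km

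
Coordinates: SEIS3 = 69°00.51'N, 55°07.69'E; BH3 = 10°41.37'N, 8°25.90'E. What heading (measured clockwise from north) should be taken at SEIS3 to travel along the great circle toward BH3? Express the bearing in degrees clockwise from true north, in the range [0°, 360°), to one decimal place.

SEIS3: φ = +69.00850°, λ = +55.12817°
BH3: φ = +10.68950°, λ = +8.43167°
Δλ = -46.6965°
y = sin Δλ · cos φ₂ = -0.715102
x = cos φ₁ sin φ₂ − sin φ₁ cos φ₂ cos Δλ = -0.562786
θ = atan2(y, x) = -128.2028° → 231.7972° (mod 360°)

231.8°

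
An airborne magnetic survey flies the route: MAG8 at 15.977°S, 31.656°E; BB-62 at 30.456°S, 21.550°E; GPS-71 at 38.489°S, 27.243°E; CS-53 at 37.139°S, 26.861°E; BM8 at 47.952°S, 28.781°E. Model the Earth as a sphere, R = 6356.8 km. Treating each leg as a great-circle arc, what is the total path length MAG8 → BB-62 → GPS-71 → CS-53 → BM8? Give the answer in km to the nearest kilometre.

MAG8→BB-62: c = 0.299847 rad, d = 1906.07 km
BB-62→GPS-71: c = 0.162290 rad, d = 1031.65 km
GPS-71→CS-53: c = 0.024143 rad, d = 153.47 km
CS-53→BM8: c = 0.190314 rad, d = 1209.79 km
Total = 1906.07 + 1031.65 + 153.47 + 1209.79 = 4300.98 km

4301 km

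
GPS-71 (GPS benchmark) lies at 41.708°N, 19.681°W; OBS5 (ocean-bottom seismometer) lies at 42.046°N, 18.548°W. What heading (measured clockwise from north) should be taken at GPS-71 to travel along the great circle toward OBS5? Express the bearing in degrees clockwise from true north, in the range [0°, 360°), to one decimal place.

67.8°

Δλ = 1.1330°
y = sin Δλ · cos φ₂ = 0.014684
x = cos φ₁ sin φ₂ − sin φ₁ cos φ₂ cos Δλ = 0.005996
θ = atan2(y, x) = 67.7885° → 67.7885° (mod 360°)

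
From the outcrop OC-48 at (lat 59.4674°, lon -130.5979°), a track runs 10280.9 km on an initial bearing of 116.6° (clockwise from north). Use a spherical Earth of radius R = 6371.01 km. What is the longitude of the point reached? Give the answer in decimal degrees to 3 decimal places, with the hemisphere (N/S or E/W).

62.741°W

δ = d/R = 10280.9/6371.01 = 1.613700 rad
φ₂ = arcsin(sin φ₁ cos δ + cos φ₁ sin δ cos θ)
   = arcsin(0.86134·-0.04289 + 0.50803·0.99908·-0.44776) = -15.31993°
λ₂ = λ₁ + atan2(sin θ sin δ cos φ₁, cos δ − sin φ₁ sin φ₂) = -62.74106°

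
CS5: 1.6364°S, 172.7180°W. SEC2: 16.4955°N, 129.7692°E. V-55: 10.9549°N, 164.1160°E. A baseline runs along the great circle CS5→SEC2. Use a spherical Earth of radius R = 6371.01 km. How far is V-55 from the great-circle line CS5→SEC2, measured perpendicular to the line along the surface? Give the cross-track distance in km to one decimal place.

437.7 km

δ₁₃ = central angle CS5→V-55 = 0.458267 rad  (haversine)
θ₁₃ = bearing CS5→V-55 = 299.186°,  θ₁₂ = bearing CS5→SEC2 = 290.259°
dₓₜ = R·arcsin(sin δ₁₃ · sin(θ₁₃ − θ₁₂)) = 6371.01·arcsin(0.44239·sin(8.927°)) = 437.704 km
|dₓₜ| = 437.704 km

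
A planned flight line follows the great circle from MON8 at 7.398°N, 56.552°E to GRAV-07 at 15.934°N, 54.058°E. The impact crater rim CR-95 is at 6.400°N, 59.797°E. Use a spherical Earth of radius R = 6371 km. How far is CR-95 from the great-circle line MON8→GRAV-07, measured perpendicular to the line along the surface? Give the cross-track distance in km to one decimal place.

315.4 km

δ₁₃ = central angle MON8→CR-95 = 0.058861 rad  (haversine)
θ₁₃ = bearing MON8→CR-95 = 107.013°,  θ₁₂ = bearing MON8→GRAV-07 = 344.269°
dₓₜ = R·arcsin(sin δ₁₃ · sin(θ₁₃ − θ₁₂)) = 6371·arcsin(0.05883·sin(-237.255°)) = 315.360 km
|dₓₜ| = 315.360 km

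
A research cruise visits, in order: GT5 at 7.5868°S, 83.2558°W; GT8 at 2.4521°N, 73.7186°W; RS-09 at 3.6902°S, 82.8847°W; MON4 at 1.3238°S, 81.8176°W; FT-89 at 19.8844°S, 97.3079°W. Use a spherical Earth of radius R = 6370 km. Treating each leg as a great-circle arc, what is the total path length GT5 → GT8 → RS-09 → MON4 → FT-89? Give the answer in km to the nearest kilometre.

5716 km

GT5→GT8: c = 0.241412 rad, d = 1537.79 km
GT8→RS-09: c = 0.192505 rad, d = 1226.26 km
RS-09→MON4: c = 0.045299 rad, d = 288.55 km
MON4→FT-89: c = 0.418159 rad, d = 2663.67 km
Total = 1537.79 + 1226.26 + 288.55 + 2663.67 = 5716.28 km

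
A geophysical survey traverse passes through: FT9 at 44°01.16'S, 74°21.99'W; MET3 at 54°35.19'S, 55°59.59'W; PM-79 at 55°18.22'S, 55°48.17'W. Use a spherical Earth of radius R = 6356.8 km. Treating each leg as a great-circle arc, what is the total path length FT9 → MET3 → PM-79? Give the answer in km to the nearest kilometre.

FT9: φ = -44.01933°, λ = -74.36650°
MET3: φ = -54.58650°, λ = -55.99317°
PM-79: φ = -55.30367°, λ = -55.80283°
FT9→MET3: c = 0.277299 rad, d = 1762.74 km
MET3→PM-79: c = 0.012661 rad, d = 80.49 km
Total = 1762.74 + 80.49 = 1843.22 km

1843 km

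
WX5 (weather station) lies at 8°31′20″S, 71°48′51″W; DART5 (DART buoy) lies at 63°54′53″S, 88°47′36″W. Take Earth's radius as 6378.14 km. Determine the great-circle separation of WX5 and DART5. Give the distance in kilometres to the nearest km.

6312 km

WX5: φ = -8.52222°, λ = -71.81417°
DART5: φ = -63.91472°, λ = -88.79333°
Δφ = -55.3925°,  Δλ = -16.9792°
a = sin²(Δφ/2) + cos φ₁ cos φ₂ sin²(Δλ/2) = 0.225502
c = 2·arcsin(√a) = 0.989633 rad = 56.7018°
d = R·c = 6378.14 × 0.989633 = 6312.0 km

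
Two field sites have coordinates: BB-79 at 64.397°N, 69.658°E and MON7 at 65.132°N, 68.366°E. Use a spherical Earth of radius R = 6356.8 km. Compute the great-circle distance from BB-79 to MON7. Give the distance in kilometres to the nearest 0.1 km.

Δφ = 0.7350°,  Δλ = -1.2920°
a = sin²(Δφ/2) + cos φ₁ cos φ₂ sin²(Δλ/2) = 0.000064
c = 2·arcsin(√a) = 0.016030 rad = 0.9185°
d = R·c = 6356.8 × 0.016030 = 101.9 km

101.9 km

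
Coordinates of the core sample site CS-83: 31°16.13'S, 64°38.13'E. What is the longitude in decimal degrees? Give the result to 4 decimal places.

64° + 38.13′/60 = 64 + 0.63550 = 64.6355°

64.6355°E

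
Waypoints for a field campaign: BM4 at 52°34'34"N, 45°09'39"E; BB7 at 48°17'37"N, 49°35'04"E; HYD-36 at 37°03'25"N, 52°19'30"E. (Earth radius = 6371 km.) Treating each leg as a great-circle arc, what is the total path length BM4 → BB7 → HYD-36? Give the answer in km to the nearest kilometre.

1839 km

BM4: φ = +52.57611°, λ = +45.16083°
BB7: φ = +48.29361°, λ = +49.58444°
HYD-36: φ = +37.05694°, λ = +52.32500°
BM4→BB7: c = 0.089433 rad, d = 569.78 km
BB7→HYD-36: c = 0.199209 rad, d = 1269.16 km
Total = 569.78 + 1269.16 = 1838.94 km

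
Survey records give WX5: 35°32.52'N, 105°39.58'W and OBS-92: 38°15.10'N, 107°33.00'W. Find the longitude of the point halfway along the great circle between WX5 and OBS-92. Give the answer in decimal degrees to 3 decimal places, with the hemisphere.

WX5: φ = +35.54200°, λ = -105.65967°
OBS-92: φ = +38.25167°, λ = -107.55000°
Bx = cos φ₂ cos Δλ = 0.784872,  By = cos φ₂ sin Δλ = -0.025904
φₘ = atan2(sin φ₁ + sin φ₂, √((cos φ₁ + Bx)² + By²)) = 36.90058°
λₘ = λ₁ + atan2(By, cos φ₁ + Bx) = -106.58805°

106.588°W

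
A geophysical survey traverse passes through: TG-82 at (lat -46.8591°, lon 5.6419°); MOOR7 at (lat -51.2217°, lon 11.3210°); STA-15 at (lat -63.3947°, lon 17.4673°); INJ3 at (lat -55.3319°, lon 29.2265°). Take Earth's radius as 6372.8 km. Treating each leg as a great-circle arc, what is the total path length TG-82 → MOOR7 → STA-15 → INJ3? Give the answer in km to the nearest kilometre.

3153 km

TG-82→MOOR7: c = 0.100036 rad, d = 637.51 km
MOOR7→STA-15: c = 0.219974 rad, d = 1401.85 km
STA-15→INJ3: c = 0.174758 rad, d = 1113.70 km
Total = 637.51 + 1401.85 + 1113.70 = 3153.06 km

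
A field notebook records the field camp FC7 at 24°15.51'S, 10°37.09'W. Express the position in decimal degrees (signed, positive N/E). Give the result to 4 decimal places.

-24.2585°, -10.6182°

lat: 24.2585° S → -24.2585°
lon: 10.6182° W → -10.6182°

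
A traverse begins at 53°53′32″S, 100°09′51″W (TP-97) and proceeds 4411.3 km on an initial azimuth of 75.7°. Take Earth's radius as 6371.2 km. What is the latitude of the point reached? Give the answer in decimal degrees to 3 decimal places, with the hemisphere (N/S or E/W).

31.935°S

TP-97: φ = -53.89222°, λ = -100.16417°
δ = d/R = 4411.3/6371.2 = 0.692381 rad
φ₂ = arcsin(sin φ₁ cos δ + cos φ₁ sin δ cos θ)
   = arcsin(-0.80791·0.76973 + 0.58931·0.63837·0.24700) = -31.93459°
λ₂ = λ₁ + atan2(sin θ sin δ cos φ₁, cos δ − sin φ₁ sin φ₂) = -53.36896°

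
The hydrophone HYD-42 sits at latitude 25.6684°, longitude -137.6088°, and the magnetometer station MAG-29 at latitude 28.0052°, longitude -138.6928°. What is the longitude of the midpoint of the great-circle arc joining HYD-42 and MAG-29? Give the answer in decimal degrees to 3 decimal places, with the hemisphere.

Bx = cos φ₂ cos Δλ = 0.882747,  By = cos φ₂ sin Δλ = -0.016703
φₘ = atan2(sin φ₁ + sin φ₂, √((cos φ₁ + Bx)² + By²)) = 26.83783°
λₘ = λ₁ + atan2(By, cos φ₁ + Bx) = -138.14521°

138.145°W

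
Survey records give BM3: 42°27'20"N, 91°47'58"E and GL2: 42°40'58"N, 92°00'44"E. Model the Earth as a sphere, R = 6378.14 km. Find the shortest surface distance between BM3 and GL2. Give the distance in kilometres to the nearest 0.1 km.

30.7 km

BM3: φ = +42.45556°, λ = +91.79944°
GL2: φ = +42.68278°, λ = +92.01222°
Δφ = 0.2272°,  Δλ = 0.2128°
a = sin²(Δφ/2) + cos φ₁ cos φ₂ sin²(Δλ/2) = 0.000006
c = 2·arcsin(√a) = 0.004817 rad = 0.2760°
d = R·c = 6378.14 × 0.004817 = 30.7 km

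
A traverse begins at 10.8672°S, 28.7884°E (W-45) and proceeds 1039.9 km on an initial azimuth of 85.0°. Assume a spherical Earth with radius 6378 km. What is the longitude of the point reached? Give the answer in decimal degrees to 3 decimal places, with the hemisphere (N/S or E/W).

38.237°E

δ = d/R = 1039.9/6378 = 0.163045 rad
φ₂ = arcsin(sin φ₁ cos δ + cos φ₁ sin δ cos θ)
   = arcsin(-0.18853·0.98674 + 0.98207·0.16232·0.08716) = -9.91222°
λ₂ = λ₁ + atan2(sin θ sin δ cos φ₁, cos δ − sin φ₁ sin φ₂) = 38.23662°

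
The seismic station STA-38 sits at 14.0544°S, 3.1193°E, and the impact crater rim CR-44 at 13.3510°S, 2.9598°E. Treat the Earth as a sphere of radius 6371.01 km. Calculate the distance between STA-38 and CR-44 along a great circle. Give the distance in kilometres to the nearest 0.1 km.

Δφ = 0.7034°,  Δλ = -0.1595°
a = sin²(Δφ/2) + cos φ₁ cos φ₂ sin²(Δλ/2) = 0.000040
c = 2·arcsin(√a) = 0.012571 rad = 0.7203°
d = R·c = 6371.01 × 0.012571 = 80.1 km

80.1 km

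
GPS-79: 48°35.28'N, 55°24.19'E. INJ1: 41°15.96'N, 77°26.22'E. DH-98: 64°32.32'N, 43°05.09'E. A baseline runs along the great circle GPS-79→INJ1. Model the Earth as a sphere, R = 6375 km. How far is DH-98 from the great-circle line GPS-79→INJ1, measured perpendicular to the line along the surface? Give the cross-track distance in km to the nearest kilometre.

GPS-79: φ = +48.58800°, λ = +55.40317°
INJ1: φ = +41.26600°, λ = +77.43700°
DH-98: φ = +64.53867°, λ = +43.08483°
δ₁₃ = central angle GPS-79→DH-98 = 0.301299 rad  (haversine)
θ₁₃ = bearing GPS-79→DH-98 = 341.997°,  θ₁₂ = bearing GPS-79→INJ1 = 107.011°
dₓₜ = R·arcsin(sin δ₁₃ · sin(θ₁₃ − θ₁₂)) = 6375·arcsin(0.29676·sin(234.986°)) = -1565.128 km
|dₓₜ| = 1565.128 km

1565 km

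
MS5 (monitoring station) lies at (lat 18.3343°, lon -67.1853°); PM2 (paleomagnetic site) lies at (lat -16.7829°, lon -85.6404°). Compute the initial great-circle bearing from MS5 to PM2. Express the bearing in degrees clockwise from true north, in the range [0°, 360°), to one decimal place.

208.4°

Δλ = -18.4551°
y = sin Δλ · cos φ₂ = -0.303078
x = cos φ₁ sin φ₂ − sin φ₁ cos φ₂ cos Δλ = -0.559763
θ = atan2(y, x) = -151.5671° → 208.4329° (mod 360°)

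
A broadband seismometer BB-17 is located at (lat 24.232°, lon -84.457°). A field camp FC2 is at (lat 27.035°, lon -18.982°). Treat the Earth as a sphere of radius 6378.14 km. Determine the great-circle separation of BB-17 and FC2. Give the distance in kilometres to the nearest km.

Δφ = 2.8030°,  Δλ = 65.4750°
a = sin²(Δφ/2) + cos φ₁ cos φ₂ sin²(Δλ/2) = 0.238144
c = 2·arcsin(√a) = 1.019594 rad = 58.4184°
d = R·c = 6378.14 × 1.019594 = 6503.1 km

6503 km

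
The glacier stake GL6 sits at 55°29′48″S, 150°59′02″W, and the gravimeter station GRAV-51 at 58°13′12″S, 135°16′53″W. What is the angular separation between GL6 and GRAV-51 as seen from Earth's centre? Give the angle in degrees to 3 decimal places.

8.982°

GL6: φ = -55.49667°, λ = -150.98389°
GRAV-51: φ = -58.22000°, λ = -135.28139°
Δφ = -2.7233°,  Δλ = 15.7025°
a = sin²(Δφ/2) + cos φ₁ cos φ₂ sin²(Δλ/2) = 0.006132
c = 2·arcsin(√a) = 0.156768 rad = 8.9822°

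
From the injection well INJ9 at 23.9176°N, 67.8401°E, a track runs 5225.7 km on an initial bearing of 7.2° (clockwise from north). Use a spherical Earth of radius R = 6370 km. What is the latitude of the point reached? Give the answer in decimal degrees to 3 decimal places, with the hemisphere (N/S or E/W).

δ = d/R = 5225.7/6370 = 0.820361 rad
φ₂ = arcsin(sin φ₁ cos δ + cos φ₁ sin δ cos θ)
   = arcsin(0.40542·0.68196 + 0.91413·0.73139·0.99211) = 70.01729°
λ₂ = λ₁ + atan2(sin θ sin δ cos φ₁, cos δ − sin φ₁ sin φ₂) = 83.39972°

70.017°N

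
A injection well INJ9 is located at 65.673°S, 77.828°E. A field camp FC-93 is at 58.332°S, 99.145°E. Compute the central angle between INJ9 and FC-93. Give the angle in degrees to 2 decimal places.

12.31°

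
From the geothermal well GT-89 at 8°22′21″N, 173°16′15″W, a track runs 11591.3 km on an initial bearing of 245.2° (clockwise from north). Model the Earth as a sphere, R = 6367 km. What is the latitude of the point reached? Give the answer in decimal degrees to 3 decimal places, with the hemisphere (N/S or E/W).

25.982°S

GT-89: φ = +8.37250°, λ = -173.27083°
δ = d/R = 11591.3/6367 = 1.820528 rad
φ₂ = arcsin(sin φ₁ cos δ + cos φ₁ sin δ cos θ)
   = arcsin(0.14561·-0.24714 + 0.98934·0.96898·-0.41945) = -25.98237°
λ₂ = λ₁ + atan2(sin θ sin δ cos φ₁, cos δ − sin φ₁ sin φ₂) = 84.83139°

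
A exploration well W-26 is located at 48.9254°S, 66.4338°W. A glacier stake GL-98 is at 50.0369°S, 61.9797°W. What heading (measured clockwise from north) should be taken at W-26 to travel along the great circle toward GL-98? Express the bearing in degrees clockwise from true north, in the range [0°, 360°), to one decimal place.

112.7°

Δλ = 4.4541°
y = sin Δλ · cos φ₂ = 0.049881
x = cos φ₁ sin φ₂ − sin φ₁ cos φ₂ cos Δλ = -0.020860
θ = atan2(y, x) = 112.6950° → 112.6950° (mod 360°)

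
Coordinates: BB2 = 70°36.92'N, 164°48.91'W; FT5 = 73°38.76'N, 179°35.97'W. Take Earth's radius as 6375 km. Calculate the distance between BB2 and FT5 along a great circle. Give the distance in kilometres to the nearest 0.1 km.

BB2: φ = +70.61533°, λ = -164.81517°
FT5: φ = +73.64600°, λ = -179.59950°
Δφ = 3.0307°,  Δλ = -14.7843°
a = sin²(Δφ/2) + cos φ₁ cos φ₂ sin²(Δλ/2) = 0.002246
c = 2·arcsin(√a) = 0.094826 rad = 5.4331°
d = R·c = 6375 × 0.094826 = 604.5 km

604.5 km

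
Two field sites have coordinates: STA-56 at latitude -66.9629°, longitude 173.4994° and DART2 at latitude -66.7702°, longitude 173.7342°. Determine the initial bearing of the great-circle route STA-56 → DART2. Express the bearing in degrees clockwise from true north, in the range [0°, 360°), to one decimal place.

Δλ = 0.2348°
y = sin Δλ · cos φ₂ = 0.001616
x = cos φ₁ sin φ₂ − sin φ₁ cos φ₂ cos Δλ = 0.003360
θ = atan2(y, x) = 25.6888° → 25.6888° (mod 360°)

25.7°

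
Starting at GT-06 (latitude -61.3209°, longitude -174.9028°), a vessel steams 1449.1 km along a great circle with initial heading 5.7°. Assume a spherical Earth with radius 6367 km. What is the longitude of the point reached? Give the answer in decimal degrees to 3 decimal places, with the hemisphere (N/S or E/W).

δ = d/R = 1449.1/6367 = 0.227595 rad
φ₂ = arcsin(sin φ₁ cos δ + cos φ₁ sin δ cos θ)
   = arcsin(-0.87732·0.97421 + 0.47990·0.22564·0.99506) = -48.32676°
λ₂ = λ₁ + atan2(sin θ sin δ cos φ₁, cos δ − sin φ₁ sin φ₂) = -172.97126°

172.971°W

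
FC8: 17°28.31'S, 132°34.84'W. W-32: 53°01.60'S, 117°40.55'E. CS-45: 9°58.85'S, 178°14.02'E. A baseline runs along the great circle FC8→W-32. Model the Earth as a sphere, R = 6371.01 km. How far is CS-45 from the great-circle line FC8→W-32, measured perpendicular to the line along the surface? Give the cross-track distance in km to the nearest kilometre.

FC8: φ = -17.47183°, λ = -132.58067°
W-32: φ = -53.02667°, λ = +117.67583°
CS-45: φ = -9.98083°, λ = +178.23367°
δ₁₃ = central angle FC8→CS-45 = 0.841887 rad  (haversine)
θ₁₃ = bearing FC8→CS-45 = 272.147°,  θ₁₂ = bearing FC8→W-32 = 214.520°
dₓₜ = R·arcsin(sin δ₁₃ · sin(θ₁₃ − θ₁₂)) = 6371.01·arcsin(0.74590·sin(57.627°)) = 4341.992 km
|dₓₜ| = 4341.992 km

4342 km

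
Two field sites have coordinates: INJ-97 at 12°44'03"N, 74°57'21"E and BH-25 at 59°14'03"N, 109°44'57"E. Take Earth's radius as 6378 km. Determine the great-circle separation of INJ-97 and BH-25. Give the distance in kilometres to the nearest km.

5921 km

INJ-97: φ = +12.73417°, λ = +74.95583°
BH-25: φ = +59.23417°, λ = +109.74917°
Δφ = 46.5000°,  Δλ = 34.7933°
a = sin²(Δφ/2) + cos φ₁ cos φ₂ sin²(Δλ/2) = 0.200425
c = 2·arcsin(√a) = 0.928357 rad = 53.1909°
d = R·c = 6378 × 0.928357 = 5921.1 km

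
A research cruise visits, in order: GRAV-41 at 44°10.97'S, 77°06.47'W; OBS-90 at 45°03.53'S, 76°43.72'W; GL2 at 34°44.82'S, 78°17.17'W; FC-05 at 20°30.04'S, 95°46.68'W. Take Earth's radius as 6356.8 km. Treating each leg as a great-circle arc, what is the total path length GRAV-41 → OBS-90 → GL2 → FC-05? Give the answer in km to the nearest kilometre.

3582 km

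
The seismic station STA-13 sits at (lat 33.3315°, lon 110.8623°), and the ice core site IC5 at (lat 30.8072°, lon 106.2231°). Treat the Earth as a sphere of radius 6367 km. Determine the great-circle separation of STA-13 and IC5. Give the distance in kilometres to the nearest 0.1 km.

519.1 km

Δφ = -2.5243°,  Δλ = -4.6392°
a = sin²(Δφ/2) + cos φ₁ cos φ₂ sin²(Δλ/2) = 0.001661
c = 2·arcsin(√a) = 0.081526 rad = 4.6711°
d = R·c = 6367 × 0.081526 = 519.1 km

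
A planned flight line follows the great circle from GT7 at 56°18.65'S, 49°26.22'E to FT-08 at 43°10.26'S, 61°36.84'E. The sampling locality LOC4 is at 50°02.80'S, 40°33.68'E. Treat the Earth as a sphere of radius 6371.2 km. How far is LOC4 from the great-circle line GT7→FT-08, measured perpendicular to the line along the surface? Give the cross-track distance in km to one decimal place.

897.6 km

GT7: φ = -56.31083°, λ = +49.43700°
FT-08: φ = -43.17100°, λ = +61.61400°
LOC4: φ = -50.04667°, λ = +40.56133°
δ₁₃ = central angle GT7→LOC4 = 0.143202 rad  (haversine)
θ₁₃ = bearing GT7→LOC4 = 316.032°,  θ₁₂ = bearing GT7→FT-08 = 35.752°
dₓₜ = R·arcsin(sin δ₁₃ · sin(θ₁₃ − θ₁₂)) = 6371.2·arcsin(0.14271·sin(280.280°)) = -897.627 km
|dₓₜ| = 897.627 km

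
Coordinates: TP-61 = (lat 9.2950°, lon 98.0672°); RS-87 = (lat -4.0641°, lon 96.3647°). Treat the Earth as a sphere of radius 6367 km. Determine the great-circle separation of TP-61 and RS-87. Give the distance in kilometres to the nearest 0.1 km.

1496.5 km

Δφ = -13.3591°,  Δλ = -1.7025°
a = sin²(Δφ/2) + cos φ₁ cos φ₂ sin²(Δλ/2) = 0.013747
c = 2·arcsin(√a) = 0.235034 rad = 13.4664°
d = R·c = 6367 × 0.235034 = 1496.5 km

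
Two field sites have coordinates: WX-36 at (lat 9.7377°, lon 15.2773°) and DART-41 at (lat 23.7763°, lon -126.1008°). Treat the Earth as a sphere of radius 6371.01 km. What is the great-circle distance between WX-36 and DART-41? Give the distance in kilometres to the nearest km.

Δφ = 14.0386°,  Δλ = -141.3781°
a = sin²(Δφ/2) + cos φ₁ cos φ₂ sin²(Δλ/2) = 0.818240
c = 2·arcsin(√a) = 2.260722 rad = 129.5298°
d = R·c = 6371.01 × 2.260722 = 14403.1 km

14403 km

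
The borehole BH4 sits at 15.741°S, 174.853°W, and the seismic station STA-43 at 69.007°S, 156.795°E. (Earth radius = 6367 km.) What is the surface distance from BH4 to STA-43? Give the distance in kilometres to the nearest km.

Δφ = -53.2660°,  Δλ = -28.3520°
a = sin²(Δφ/2) + cos φ₁ cos φ₂ sin²(Δλ/2) = 0.221631
c = 2·arcsin(√a) = 0.980342 rad = 56.1694°
d = R·c = 6367 × 0.980342 = 6241.8 km

6242 km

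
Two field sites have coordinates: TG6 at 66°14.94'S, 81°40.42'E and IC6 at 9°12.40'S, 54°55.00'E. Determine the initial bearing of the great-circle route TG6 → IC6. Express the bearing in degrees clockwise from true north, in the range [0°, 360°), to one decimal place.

TG6: φ = -66.24900°, λ = +81.67367°
IC6: φ = -9.20667°, λ = +54.91667°
Δλ = -26.7570°
y = sin Δλ · cos φ₂ = -0.444408
x = cos φ₁ sin φ₂ − sin φ₁ cos φ₂ cos Δλ = 0.742328
θ = atan2(y, x) = -30.9076° → 329.0924° (mod 360°)

329.1°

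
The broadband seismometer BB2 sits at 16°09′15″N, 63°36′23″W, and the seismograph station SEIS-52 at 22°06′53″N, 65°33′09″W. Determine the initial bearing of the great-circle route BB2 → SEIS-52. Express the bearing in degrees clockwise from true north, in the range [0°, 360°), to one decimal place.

343.2°

BB2: φ = +16.15417°, λ = -63.60639°
SEIS-52: φ = +22.11472°, λ = -65.55250°
Δλ = -1.9461°
y = sin Δλ · cos φ₂ = -0.031461
x = cos φ₁ sin φ₂ − sin φ₁ cos φ₂ cos Δλ = 0.103992
θ = atan2(y, x) = -16.8323° → 343.1677° (mod 360°)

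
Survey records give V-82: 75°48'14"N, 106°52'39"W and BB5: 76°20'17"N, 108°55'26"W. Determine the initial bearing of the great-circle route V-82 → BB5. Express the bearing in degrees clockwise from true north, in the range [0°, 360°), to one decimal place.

V-82: φ = +75.80389°, λ = -106.87750°
BB5: φ = +76.33806°, λ = -108.92389°
Δλ = -2.0464°
y = sin Δλ · cos φ₂ = -0.008434
x = cos φ₁ sin φ₂ − sin φ₁ cos φ₂ cos Δλ = 0.009469
θ = atan2(y, x) = -41.6921° → 318.3079° (mod 360°)

318.3°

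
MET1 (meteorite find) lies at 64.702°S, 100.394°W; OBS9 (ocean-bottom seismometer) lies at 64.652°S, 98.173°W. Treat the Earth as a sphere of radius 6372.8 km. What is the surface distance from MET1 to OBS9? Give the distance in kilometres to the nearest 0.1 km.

Δφ = 0.0500°,  Δλ = 2.2210°
a = sin²(Δφ/2) + cos φ₁ cos φ₂ sin²(Δλ/2) = 0.000069
c = 2·arcsin(√a) = 0.016602 rad = 0.9512°
d = R·c = 6372.8 × 0.016602 = 105.8 km

105.8 km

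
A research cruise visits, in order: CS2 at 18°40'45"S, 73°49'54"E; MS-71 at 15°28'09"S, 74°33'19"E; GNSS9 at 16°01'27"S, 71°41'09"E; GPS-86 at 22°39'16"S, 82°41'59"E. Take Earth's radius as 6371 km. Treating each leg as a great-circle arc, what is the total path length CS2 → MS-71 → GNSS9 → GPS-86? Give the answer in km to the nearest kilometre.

CS2: φ = -18.67917°, λ = +73.83167°
MS-71: φ = -15.46917°, λ = +74.55528°
GNSS9: φ = -16.02417°, λ = +71.68583°
GPS-86: φ = -22.65444°, λ = +82.69972°
CS2→MS-71: c = 0.057311 rad, d = 365.13 km
MS-71→GNSS9: c = 0.049165 rad, d = 313.23 km
GNSS9→GPS-86: c = 0.215009 rad, d = 1369.83 km
Total = 365.13 + 313.23 + 1369.83 = 2048.18 km

2048 km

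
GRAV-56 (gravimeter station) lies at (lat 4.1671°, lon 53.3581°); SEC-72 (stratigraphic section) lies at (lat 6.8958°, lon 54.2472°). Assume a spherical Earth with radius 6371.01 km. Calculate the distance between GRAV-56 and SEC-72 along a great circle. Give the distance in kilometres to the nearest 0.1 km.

319.0 km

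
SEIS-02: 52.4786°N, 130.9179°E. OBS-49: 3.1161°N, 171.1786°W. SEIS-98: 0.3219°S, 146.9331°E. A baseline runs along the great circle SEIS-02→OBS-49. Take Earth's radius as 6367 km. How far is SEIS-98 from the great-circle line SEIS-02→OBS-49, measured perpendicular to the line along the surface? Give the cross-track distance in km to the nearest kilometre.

3949 km

δ₁₃ = central angle SEIS-02→SEIS-98 = 0.950896 rad  (haversine)
θ₁₃ = bearing SEIS-02→SEIS-98 = 160.187°,  θ₁₂ = bearing SEIS-02→OBS-49 = 114.623°
dₓₜ = R·arcsin(sin δ₁₃ · sin(θ₁₃ − θ₁₂)) = 6367·arcsin(0.81394·sin(45.564°)) = 3948.639 km
|dₓₜ| = 3948.639 km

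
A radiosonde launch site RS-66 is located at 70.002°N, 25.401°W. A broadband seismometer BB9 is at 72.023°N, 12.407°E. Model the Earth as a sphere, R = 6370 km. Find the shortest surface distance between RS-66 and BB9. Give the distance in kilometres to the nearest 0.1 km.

Δφ = 2.0210°,  Δλ = 37.8080°
a = sin²(Δφ/2) + cos φ₁ cos φ₂ sin²(Δλ/2) = 0.011390
c = 2·arcsin(√a) = 0.213855 rad = 12.2530°
d = R·c = 6370 × 0.213855 = 1362.3 km

1362.3 km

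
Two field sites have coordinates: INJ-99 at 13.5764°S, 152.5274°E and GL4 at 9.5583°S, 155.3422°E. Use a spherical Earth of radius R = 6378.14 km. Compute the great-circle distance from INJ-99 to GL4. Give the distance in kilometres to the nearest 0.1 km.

542.5 km

Δφ = 4.0181°,  Δλ = 2.8148°
a = sin²(Δφ/2) + cos φ₁ cos φ₂ sin²(Δλ/2) = 0.001807
c = 2·arcsin(√a) = 0.085050 rad = 4.8730°
d = R·c = 6378.14 × 0.085050 = 542.5 km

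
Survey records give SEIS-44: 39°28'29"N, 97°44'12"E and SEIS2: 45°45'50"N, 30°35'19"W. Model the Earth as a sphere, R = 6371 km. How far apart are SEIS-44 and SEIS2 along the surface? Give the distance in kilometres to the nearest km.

9231 km

SEIS-44: φ = +39.47472°, λ = +97.73667°
SEIS2: φ = +45.76389°, λ = -30.58861°
Δφ = 6.2892°,  Δλ = -128.3253°
a = sin²(Δφ/2) + cos φ₁ cos φ₂ sin²(Δλ/2) = 0.439223
c = 2·arcsin(√a) = 1.448941 rad = 83.0182°
d = R·c = 6371 × 1.448941 = 9231.2 km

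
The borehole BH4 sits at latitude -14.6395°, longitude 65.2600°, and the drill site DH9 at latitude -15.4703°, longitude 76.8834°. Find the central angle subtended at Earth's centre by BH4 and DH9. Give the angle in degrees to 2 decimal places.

Δφ = -0.8308°,  Δλ = 11.6234°
a = sin²(Δφ/2) + cos φ₁ cos φ₂ sin²(Δλ/2) = 0.009614
c = 2·arcsin(√a) = 0.196415 rad = 11.2537°

11.25°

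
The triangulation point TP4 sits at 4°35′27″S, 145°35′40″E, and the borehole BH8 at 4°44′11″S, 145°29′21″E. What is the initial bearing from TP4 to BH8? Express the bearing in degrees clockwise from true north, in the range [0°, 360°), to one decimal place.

215.8°

TP4: φ = -4.59083°, λ = +145.59444°
BH8: φ = -4.73639°, λ = +145.48917°
Δλ = -0.1053°
y = sin Δλ · cos φ₂ = -0.001831
x = cos φ₁ sin φ₂ − sin φ₁ cos φ₂ cos Δλ = -0.002541
θ = atan2(y, x) = -144.2169° → 215.7831° (mod 360°)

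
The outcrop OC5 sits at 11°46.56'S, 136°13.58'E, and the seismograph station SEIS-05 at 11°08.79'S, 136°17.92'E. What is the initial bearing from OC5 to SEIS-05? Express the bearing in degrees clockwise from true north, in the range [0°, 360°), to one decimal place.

6.4°

OC5: φ = -11.77600°, λ = +136.22633°
SEIS-05: φ = -11.14650°, λ = +136.29867°
Δλ = 0.0723°
y = sin Δλ · cos φ₂ = 0.001239
x = cos φ₁ sin φ₂ − sin φ₁ cos φ₂ cos Δλ = 0.010986
θ = atan2(y, x) = 6.4325° → 6.4325° (mod 360°)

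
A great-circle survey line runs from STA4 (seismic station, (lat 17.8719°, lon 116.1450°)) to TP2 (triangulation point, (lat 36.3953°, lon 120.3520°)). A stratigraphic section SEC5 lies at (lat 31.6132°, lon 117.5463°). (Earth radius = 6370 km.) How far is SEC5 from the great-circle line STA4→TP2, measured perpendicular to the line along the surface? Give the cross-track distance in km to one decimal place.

145.6 km

δ₁₃ = central angle STA4→SEC5 = 0.240849 rad  (haversine)
θ₁₃ = bearing STA4→SEC5 = 5.009°,  θ₁₂ = bearing STA4→TP2 = 10.508°
dₓₜ = R·arcsin(sin δ₁₃ · sin(θ₁₃ − θ₁₂)) = 6370·arcsin(0.23853·sin(-5.499°)) = -145.622 km
|dₓₜ| = 145.622 km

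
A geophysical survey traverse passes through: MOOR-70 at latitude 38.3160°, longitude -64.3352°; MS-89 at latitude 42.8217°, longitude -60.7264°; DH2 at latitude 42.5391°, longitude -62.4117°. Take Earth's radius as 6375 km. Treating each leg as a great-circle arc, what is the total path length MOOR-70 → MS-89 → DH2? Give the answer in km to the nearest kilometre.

MOOR-70→MS-89: c = 0.092028 rad, d = 586.68 km
MS-89→DH2: c = 0.022179 rad, d = 141.39 km
Total = 586.68 + 141.39 = 728.07 km

728 km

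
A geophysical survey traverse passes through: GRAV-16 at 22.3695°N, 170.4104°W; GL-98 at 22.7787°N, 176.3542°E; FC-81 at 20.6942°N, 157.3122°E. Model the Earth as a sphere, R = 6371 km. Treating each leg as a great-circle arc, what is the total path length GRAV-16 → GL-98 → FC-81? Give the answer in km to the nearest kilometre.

GRAV-16→GL-98: c = 0.213352 rad, d = 1359.26 km
GL-98→FC-81: c = 0.310631 rad, d = 1979.03 km
Total = 1359.26 + 1979.03 = 3338.29 km

3338 km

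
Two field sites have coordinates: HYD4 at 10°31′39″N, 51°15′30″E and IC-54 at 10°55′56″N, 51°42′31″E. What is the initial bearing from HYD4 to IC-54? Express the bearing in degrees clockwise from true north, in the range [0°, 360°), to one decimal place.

47.5°

HYD4: φ = +10.52750°, λ = +51.25833°
IC-54: φ = +10.93222°, λ = +51.70861°
Δλ = 0.4503°
y = sin Δλ · cos φ₂ = 0.007716
x = cos φ₁ sin φ₂ − sin φ₁ cos φ₂ cos Δλ = 0.007069
θ = atan2(y, x) = 47.5053° → 47.5053° (mod 360°)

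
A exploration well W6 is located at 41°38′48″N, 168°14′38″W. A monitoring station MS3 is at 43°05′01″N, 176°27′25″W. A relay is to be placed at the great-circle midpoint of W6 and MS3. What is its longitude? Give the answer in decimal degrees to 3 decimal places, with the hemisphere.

172.303°W

W6: φ = +41.64667°, λ = -168.24389°
MS3: φ = +43.08361°, λ = -176.45694°
Bx = cos φ₂ cos Δλ = 0.722867,  By = cos φ₂ sin Δλ = -0.104335
φₘ = atan2(sin φ₁ + sin φ₂, √((cos φ₁ + Bx)² + By²)) = 42.43847°
λₘ = λ₁ + atan2(By, cos φ₁ + Bx) = -172.30337°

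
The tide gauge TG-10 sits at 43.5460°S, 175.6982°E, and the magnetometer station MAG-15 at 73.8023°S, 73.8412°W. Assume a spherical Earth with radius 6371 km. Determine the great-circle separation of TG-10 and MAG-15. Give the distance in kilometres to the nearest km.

5980 km

Δφ = -30.2563°,  Δλ = 110.4606°
a = sin²(Δφ/2) + cos φ₁ cos φ₂ sin²(Δλ/2) = 0.204545
c = 2·arcsin(√a) = 0.938609 rad = 53.7783°
d = R·c = 6371 × 0.938609 = 5979.9 km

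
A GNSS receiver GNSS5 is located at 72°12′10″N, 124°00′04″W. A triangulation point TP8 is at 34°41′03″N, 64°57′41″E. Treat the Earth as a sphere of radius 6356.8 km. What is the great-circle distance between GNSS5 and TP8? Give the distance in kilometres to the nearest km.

8091 km

GNSS5: φ = +72.20278°, λ = -124.00111°
TP8: φ = +34.68417°, λ = +64.96139°
Δφ = -37.5186°,  Δλ = -171.0375°
a = sin²(Δφ/2) + cos φ₁ cos φ₂ sin²(Δλ/2) = 0.353224
c = 2·arcsin(√a) = 1.272855 rad = 72.9292°
d = R·c = 6356.8 × 1.272855 = 8091.3 km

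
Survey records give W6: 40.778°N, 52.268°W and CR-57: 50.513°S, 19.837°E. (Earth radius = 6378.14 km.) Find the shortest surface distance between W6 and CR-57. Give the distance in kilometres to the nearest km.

Δφ = -91.2910°,  Δλ = 72.1050°
a = sin²(Δφ/2) + cos φ₁ cos φ₂ sin²(Δλ/2) = 0.678051
c = 2·arcsin(√a) = 1.934890 rad = 110.8610°
d = R·c = 6378.14 × 1.934890 = 12341.0 km

12341 km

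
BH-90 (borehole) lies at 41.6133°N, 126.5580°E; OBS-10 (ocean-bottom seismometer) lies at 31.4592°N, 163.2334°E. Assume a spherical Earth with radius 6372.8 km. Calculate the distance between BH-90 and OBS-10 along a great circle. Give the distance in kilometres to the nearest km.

3437 km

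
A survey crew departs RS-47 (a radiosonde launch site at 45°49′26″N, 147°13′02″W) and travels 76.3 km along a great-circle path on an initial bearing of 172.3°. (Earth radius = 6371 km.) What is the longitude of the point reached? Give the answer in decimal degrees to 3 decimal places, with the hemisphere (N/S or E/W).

147.087°W

RS-47: φ = +45.82389°, λ = -147.21722°
δ = d/R = 76.3/6371 = 0.011976 rad
φ₂ = arcsin(sin φ₁ cos δ + cos φ₁ sin δ cos θ)
   = arcsin(0.71720·0.99993 + 0.69687·0.01198·-0.99098) = 45.14382°
λ₂ = λ₁ + atan2(sin θ sin δ cos φ₁, cos δ − sin φ₁ sin φ₂) = -147.08688°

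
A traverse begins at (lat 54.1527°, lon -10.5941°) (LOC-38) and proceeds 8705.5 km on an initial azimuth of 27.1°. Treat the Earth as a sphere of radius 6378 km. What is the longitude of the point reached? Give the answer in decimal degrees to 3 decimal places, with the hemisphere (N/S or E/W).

132.166°E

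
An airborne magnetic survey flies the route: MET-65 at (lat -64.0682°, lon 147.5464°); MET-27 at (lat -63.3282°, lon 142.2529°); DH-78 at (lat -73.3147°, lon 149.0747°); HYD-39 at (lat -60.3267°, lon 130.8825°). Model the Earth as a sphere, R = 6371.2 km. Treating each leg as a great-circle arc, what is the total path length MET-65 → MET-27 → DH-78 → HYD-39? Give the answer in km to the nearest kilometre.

MET-65→MET-27: c = 0.042912 rad, d = 273.40 km
MET-27→DH-78: c = 0.179482 rad, d = 1143.52 km
DH-78→HYD-39: c = 0.256388 rad, d = 1633.50 km
Total = 273.40 + 1143.52 + 1633.50 = 3050.41 km

3050 km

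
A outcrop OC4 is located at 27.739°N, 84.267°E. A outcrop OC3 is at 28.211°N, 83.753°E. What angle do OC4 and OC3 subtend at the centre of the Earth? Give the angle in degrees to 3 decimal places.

0.655°

Δφ = 0.4720°,  Δλ = -0.5140°
a = sin²(Δφ/2) + cos φ₁ cos φ₂ sin²(Δλ/2) = 0.000033
c = 2·arcsin(√a) = 0.011429 rad = 0.6549°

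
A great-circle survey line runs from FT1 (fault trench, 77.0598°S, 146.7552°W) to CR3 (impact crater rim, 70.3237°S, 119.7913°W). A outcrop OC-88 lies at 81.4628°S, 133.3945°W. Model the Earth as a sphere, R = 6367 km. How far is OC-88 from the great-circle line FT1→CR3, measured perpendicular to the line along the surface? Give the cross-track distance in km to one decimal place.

δ₁₃ = central angle FT1→OC-88 = 0.087789 rad  (haversine)
θ₁₃ = bearing FT1→OC-88 = 156.967°,  θ₁₂ = bearing FT1→CR3 = 61.870°
dₓₜ = R·arcsin(sin δ₁₃ · sin(θ₁₃ − θ₁₂)) = 6367·arcsin(0.08768·sin(95.098°)) = 556.738 km
|dₓₜ| = 556.738 km

556.7 km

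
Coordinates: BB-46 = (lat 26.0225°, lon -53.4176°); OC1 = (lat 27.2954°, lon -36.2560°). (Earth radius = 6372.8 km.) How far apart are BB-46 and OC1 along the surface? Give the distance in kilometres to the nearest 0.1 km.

Δφ = 1.2729°,  Δλ = 17.1616°
a = sin²(Δφ/2) + cos φ₁ cos φ₂ sin²(Δλ/2) = 0.017901
c = 2·arcsin(√a) = 0.268393 rad = 15.3778°
d = R·c = 6372.8 × 0.268393 = 1710.4 km

1710.4 km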